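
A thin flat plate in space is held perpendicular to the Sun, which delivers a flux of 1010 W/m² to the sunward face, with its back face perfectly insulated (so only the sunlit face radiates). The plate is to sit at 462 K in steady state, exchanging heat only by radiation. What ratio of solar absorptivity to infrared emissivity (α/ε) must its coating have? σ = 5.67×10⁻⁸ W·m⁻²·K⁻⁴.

α/ε ≈ 2.56

Balance: αS·A = εσ·1A·T⁴ ⇒ α/ε = σT⁴/S.
α/ε = 5.67×10⁻⁸·(462)⁴/1010 = 5.67×10⁻⁸·4.556×10¹⁰/1010.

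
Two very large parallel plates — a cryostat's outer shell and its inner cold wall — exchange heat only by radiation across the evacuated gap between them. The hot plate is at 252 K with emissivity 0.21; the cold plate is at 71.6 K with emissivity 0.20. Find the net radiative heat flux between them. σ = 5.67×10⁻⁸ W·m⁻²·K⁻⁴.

For two infinite grey parallel plates, q = σ(T₁⁴ − T₂⁴)/(1/ε₁ + 1/ε₂ − 1).
T₁⁴ − T₂⁴ = 4.033×10⁹ − 2.628×10⁷ = 4.006×10⁹ K⁴.
1/ε₁ + 1/ε₂ − 1 = 4.762 + 5.000 − 1 = 8.762.
q = 5.67×10⁻⁸ × 4.006×10⁹ / 8.762.

q ≈ 25.9 W/m²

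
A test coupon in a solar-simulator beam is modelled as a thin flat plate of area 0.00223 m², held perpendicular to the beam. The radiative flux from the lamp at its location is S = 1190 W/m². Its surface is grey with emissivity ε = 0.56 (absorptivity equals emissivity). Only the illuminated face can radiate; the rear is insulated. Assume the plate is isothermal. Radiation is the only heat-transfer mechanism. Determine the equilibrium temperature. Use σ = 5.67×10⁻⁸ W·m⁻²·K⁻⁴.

At equilibrium, absorbed power = emitted power.
Absorbing cross-section = A = 0.002230 m²; emitting surface = A = 0.002230 m² (ratio 1).
εS·A_cross = εσ·A_surf·T⁴  ⇒  T⁴ = S/(1σ)   (ε cancels).
T⁴ = 1190/(1·5.67×10⁻⁸) = 2.099×10¹⁰ K⁴.
T = (2.099×10¹⁰)^(1/4).

T ≈ 381 K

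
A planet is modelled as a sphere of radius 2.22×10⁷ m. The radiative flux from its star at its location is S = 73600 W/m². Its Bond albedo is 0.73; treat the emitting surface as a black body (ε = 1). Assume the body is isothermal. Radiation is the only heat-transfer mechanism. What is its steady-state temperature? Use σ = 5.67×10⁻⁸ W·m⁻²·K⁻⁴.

T ≈ 544 K

At equilibrium, absorbed power = emitted power.
Absorbing cross-section = πr² = 1.548×10¹⁵ m²; emitting surface = 4πr² = 6.193×10¹⁵ m² (ratio 4).
(1−a)S·A_cross = εσ·A_surf·T⁴  ⇒  T⁴ = (1−a)S/(4σ).
T⁴ = 0.270·73600/(4·5.67×10⁻⁸) = 8.762×10¹⁰ K⁴.
T = (8.762×10¹⁰)^(1/4).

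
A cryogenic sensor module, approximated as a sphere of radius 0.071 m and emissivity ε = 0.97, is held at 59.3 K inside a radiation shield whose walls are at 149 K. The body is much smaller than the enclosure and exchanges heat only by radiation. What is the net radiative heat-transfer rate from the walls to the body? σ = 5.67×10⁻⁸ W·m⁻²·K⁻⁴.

For a small grey body in a large enclosure: P_net = εσA(T_body⁴ − T_wall⁴).
A = 4πr² = 0.06335 m²; T_body⁴ − T_wall⁴ = 1.237×10⁷ − 4.929×10⁸ = -4.805×10⁸ K⁴.
|P_net| = 0.97·5.67×10⁻⁸·0.06335·4.805×10⁸.

P_net ≈ 1.67 W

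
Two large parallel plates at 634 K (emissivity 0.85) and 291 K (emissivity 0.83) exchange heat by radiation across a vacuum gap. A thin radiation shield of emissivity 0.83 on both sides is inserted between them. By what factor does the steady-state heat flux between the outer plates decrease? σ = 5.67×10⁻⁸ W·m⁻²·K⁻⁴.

factor ≈ 2.02

Without shield: q₀ = σΔ(T⁴)/(1/ε₁+1/ε₂−1) with denominator 1.381.
With shield the two gaps are in series; the resistances add: (1/ε₁+1/ε_s−1)+(1/ε_s+1/ε₂−1) = 1.381+1.410 = 2.791.
Heat-flux ratio q₀/q = 2.791/1.381.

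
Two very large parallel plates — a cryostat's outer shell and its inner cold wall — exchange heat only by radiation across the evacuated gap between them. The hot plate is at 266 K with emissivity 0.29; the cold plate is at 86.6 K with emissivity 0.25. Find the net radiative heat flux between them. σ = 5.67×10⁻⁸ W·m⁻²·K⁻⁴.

q ≈ 43.5 W/m²

For two infinite grey parallel plates, q = σ(T₁⁴ − T₂⁴)/(1/ε₁ + 1/ε₂ − 1).
T₁⁴ − T₂⁴ = 5.006×10⁹ − 5.624×10⁷ = 4.950×10⁹ K⁴.
1/ε₁ + 1/ε₂ − 1 = 3.448 + 4.000 − 1 = 6.448.
q = 5.67×10⁻⁸ × 4.950×10⁹ / 6.448.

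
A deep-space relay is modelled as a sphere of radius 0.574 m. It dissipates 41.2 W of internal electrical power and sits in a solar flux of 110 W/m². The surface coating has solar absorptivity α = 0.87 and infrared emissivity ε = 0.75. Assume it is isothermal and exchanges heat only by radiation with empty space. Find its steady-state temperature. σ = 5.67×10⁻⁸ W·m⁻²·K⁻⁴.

At steady state, absorbed solar power + internal power = radiated power.
Absorbed: α·S·A_cross = 0.87·110·1.035 = 99.06 W (cross-section πr²).
Total input = 99.06 + 41.2 = 140.3 W.
Radiated: εσ·A_surf·T⁴ with A_surf = 4πr² = 4.140 m².
T⁴ = 140.3/(0.75·5.67×10⁻⁸·4.140) = 7.966×10⁸ K⁴.

T ≈ 168 K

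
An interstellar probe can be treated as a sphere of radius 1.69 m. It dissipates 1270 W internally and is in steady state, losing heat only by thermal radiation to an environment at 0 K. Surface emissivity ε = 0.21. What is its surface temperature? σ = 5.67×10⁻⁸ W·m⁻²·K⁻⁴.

T ≈ 233 K

Steady state: internal power = radiated power, P = εσA T⁴.
Radiating area A = 4πr² = 35.89 m².
T⁴ = P/(εσA) = 1270/(0.21·5.67×10⁻⁸·35.89) = 2.972×10⁹ K⁴.
T = (2.972×10⁹)^(1/4).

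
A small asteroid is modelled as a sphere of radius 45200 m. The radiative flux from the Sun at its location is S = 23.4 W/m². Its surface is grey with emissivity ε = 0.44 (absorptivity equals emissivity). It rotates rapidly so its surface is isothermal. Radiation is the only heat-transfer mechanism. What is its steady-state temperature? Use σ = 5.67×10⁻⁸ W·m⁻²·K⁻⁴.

T ≈ 101 K

At equilibrium, absorbed power = emitted power.
Absorbing cross-section = πr² = 6.418×10⁹ m²; emitting surface = 4πr² = 2.567×10¹⁰ m² (ratio 4).
εS·A_cross = εσ·A_surf·T⁴  ⇒  T⁴ = S/(4σ)   (ε cancels).
T⁴ = 23.4/(4·5.67×10⁻⁸) = 1.032×10⁸ K⁴.
T = (1.032×10⁸)^(1/4).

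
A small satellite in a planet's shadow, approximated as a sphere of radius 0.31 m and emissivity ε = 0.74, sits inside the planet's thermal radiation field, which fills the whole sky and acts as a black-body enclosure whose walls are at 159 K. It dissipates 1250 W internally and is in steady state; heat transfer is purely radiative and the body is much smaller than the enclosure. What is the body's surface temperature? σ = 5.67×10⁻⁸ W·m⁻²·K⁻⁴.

For a small grey body in a large enclosure, net radiated power = εσA(T⁴ − T_w⁴).
Steady state: P = εσA(T⁴ − T_w⁴) with A = 4πr² = 1.208 m².
T⁴ = P/(εσA) + T_w⁴ = 1250/(0.74·5.67×10⁻⁸·1.208) + (159)⁴
    = 2.467×10¹⁰ + 6.391×10⁸ = 2.531×10¹⁰ K⁴.

T ≈ 399 K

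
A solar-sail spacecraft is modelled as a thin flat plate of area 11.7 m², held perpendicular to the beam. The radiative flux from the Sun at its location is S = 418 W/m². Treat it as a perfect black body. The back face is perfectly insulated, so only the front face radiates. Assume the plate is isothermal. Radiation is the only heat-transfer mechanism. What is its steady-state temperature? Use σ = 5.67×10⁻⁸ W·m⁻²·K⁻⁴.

T ≈ 293 K

At equilibrium, absorbed power = emitted power.
Absorbing cross-section = A = 11.70 m²; emitting surface = A = 11.70 m² (ratio 1).
S·A_cross = εσ·A_surf·T⁴  ⇒  T⁴ = S/(1σ).
T⁴ = 1.00·418/(1·5.67×10⁻⁸) = 7.372×10⁹ K⁴.
T = (7.372×10⁹)^(1/4).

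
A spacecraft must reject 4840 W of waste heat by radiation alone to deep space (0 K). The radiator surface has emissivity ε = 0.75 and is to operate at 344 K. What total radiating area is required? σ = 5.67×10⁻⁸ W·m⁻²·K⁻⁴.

P = εσA T⁴ ⇒ A = P/(εσT⁴).
T⁴ = 1.400×10¹⁰ K⁴.
A = 4840/(0.75 × 5.67×10⁻⁸ × 1.400×10¹⁰).

A ≈ 8.13 m²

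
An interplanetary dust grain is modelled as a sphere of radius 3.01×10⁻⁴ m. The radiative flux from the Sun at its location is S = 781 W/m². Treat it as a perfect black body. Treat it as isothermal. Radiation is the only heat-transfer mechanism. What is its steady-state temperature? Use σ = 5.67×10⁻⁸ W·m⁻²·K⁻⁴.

At equilibrium, absorbed power = emitted power.
Absorbing cross-section = πr² = 2.846×10⁻⁷ m²; emitting surface = 4πr² = 1.139×10⁻⁶ m² (ratio 4).
S·A_cross = εσ·A_surf·T⁴  ⇒  T⁴ = S/(4σ).
T⁴ = 1.00·781/(4·5.67×10⁻⁸) = 3.444×10⁹ K⁴.
T = (3.444×10⁹)^(1/4).

T ≈ 242 K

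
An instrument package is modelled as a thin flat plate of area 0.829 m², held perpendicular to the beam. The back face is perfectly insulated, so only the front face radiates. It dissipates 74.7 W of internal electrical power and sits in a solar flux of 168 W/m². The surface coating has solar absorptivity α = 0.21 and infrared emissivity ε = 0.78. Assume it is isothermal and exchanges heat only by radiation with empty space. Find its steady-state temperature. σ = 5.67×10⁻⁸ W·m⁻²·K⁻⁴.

T ≈ 231 K

At steady state, absorbed solar power + internal power = radiated power.
Absorbed: α·S·A_cross = 0.21·168·0.8290 = 29.25 W (cross-section A).
Total input = 29.25 + 74.7 = 103.9 W.
Radiated: εσ·A_surf·T⁴ with A_surf = A = 0.8290 m².
T⁴ = 103.9/(0.78·5.67×10⁻⁸·0.8290) = 2.835×10⁹ K⁴.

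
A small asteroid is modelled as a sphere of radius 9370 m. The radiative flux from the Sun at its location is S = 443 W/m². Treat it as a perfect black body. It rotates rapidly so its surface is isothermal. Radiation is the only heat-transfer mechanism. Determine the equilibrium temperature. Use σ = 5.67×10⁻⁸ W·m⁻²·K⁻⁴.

T ≈ 210 K

At equilibrium, absorbed power = emitted power.
Absorbing cross-section = πr² = 2.758×10⁸ m²; emitting surface = 4πr² = 1.103×10⁹ m² (ratio 4).
S·A_cross = εσ·A_surf·T⁴  ⇒  T⁴ = S/(4σ).
T⁴ = 1.00·443/(4·5.67×10⁻⁸) = 1.953×10⁹ K⁴.
T = (1.953×10⁹)^(1/4).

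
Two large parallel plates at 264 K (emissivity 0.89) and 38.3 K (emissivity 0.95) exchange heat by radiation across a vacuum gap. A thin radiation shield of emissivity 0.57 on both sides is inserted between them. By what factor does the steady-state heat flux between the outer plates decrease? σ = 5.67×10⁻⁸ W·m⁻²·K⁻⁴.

Without shield: q₀ = σΔ(T⁴)/(1/ε₁+1/ε₂−1) with denominator 1.176.
With shield the two gaps are in series; the resistances add: (1/ε₁+1/ε_s−1)+(1/ε_s+1/ε₂−1) = 1.878+1.807 = 3.685.
Heat-flux ratio q₀/q = 3.685/1.176.

factor ≈ 3.13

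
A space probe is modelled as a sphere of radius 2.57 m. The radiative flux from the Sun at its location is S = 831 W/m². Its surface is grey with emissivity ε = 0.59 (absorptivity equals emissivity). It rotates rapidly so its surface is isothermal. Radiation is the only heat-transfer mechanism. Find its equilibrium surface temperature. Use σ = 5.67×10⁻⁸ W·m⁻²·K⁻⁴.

At equilibrium, absorbed power = emitted power.
Absorbing cross-section = πr² = 20.75 m²; emitting surface = 4πr² = 83.00 m² (ratio 4).
εS·A_cross = εσ·A_surf·T⁴  ⇒  T⁴ = S/(4σ)   (ε cancels).
T⁴ = 831/(4·5.67×10⁻⁸) = 3.664×10⁹ K⁴.
T = (3.664×10⁹)^(1/4).

T ≈ 246 K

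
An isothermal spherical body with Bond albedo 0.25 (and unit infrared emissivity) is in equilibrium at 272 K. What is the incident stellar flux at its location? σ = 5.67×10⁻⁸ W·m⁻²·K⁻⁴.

(1−a)S·πr² = σ·4πr²·T⁴ ⇒ S = 4σT⁴/(1−a).
S = 4·5.67×10⁻⁸·5.474×10⁹/0.750.

S ≈ 1660 W/m²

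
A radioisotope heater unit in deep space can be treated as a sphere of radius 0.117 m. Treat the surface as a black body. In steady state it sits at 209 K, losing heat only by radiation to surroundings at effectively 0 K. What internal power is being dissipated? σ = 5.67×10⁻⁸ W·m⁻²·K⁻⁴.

Steady state: P = εσA T⁴.
A = 4πr² = 0.1720 m²; T⁴ = (209)⁴ = 1.908×10⁹ K⁴.
P = 1.0 × 5.67×10⁻⁸ × 0.1720 × 1.908×10⁹.

P ≈ 18.6 W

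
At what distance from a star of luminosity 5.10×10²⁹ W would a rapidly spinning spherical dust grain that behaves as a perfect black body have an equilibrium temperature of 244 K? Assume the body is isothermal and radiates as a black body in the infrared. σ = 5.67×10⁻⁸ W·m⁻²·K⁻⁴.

For an isothermal black-emitting sphere, (1−a)S·πr² = σ·4πr²·T⁴ ⇒ S = 4σT⁴/(1−a).
S = 4·5.67×10⁻⁸·(244)⁴/1.00 = 803.9 W/m².
Flux falls as S = L/(4πd²), so d = √(L/(4πS)) = √(5.10×10²⁹/(4π·803.9)).

d ≈ 7.11×10¹² m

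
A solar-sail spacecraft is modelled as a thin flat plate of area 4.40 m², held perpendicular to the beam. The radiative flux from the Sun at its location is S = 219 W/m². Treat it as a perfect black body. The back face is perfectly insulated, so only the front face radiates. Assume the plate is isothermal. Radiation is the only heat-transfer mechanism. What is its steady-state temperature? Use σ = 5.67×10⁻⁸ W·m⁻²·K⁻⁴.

At equilibrium, absorbed power = emitted power.
Absorbing cross-section = A = 4.400 m²; emitting surface = A = 4.400 m² (ratio 1).
S·A_cross = εσ·A_surf·T⁴  ⇒  T⁴ = S/(1σ).
T⁴ = 1.00·219/(1·5.67×10⁻⁸) = 3.862×10⁹ K⁴.
T = (3.862×10⁹)^(1/4).

T ≈ 249 K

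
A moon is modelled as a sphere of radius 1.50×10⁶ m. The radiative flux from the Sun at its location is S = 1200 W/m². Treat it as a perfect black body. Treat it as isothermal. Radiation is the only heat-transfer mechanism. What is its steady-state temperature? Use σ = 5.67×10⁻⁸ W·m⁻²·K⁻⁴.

At equilibrium, absorbed power = emitted power.
Absorbing cross-section = πr² = 7.069×10¹² m²; emitting surface = 4πr² = 2.827×10¹³ m² (ratio 4).
S·A_cross = εσ·A_surf·T⁴  ⇒  T⁴ = S/(4σ).
T⁴ = 1.00·1200/(4·5.67×10⁻⁸) = 5.291×10⁹ K⁴.
T = (5.291×10⁹)^(1/4).

T ≈ 270 K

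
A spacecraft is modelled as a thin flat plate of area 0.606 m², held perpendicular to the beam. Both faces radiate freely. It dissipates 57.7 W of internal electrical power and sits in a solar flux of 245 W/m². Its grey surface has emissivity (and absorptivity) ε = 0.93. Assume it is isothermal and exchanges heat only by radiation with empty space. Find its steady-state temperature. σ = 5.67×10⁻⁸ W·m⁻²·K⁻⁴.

At steady state, absorbed solar power + internal power = radiated power.
Absorbed: α·S·A_cross = 0.93·245·0.6060 = 138.1 W (cross-section A).
Total input = 138.1 + 57.7 = 195.8 W.
Radiated: εσ·A_surf·T⁴ with A_surf = 2A = 1.212 m².
T⁴ = 195.8/(0.93·5.67×10⁻⁸·1.212) = 3.063×10⁹ K⁴.

T ≈ 235 K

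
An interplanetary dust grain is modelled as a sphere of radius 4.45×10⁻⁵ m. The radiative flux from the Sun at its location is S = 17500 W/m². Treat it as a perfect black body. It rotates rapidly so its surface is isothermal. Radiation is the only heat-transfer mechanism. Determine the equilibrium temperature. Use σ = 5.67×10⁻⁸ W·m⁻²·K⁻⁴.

T ≈ 527 K

At equilibrium, absorbed power = emitted power.
Absorbing cross-section = πr² = 6.221×10⁻⁹ m²; emitting surface = 4πr² = 2.488×10⁻⁸ m² (ratio 4).
S·A_cross = εσ·A_surf·T⁴  ⇒  T⁴ = S/(4σ).
T⁴ = 1.00·17500/(4·5.67×10⁻⁸) = 7.716×10¹⁰ K⁴.
T = (7.716×10¹⁰)^(1/4).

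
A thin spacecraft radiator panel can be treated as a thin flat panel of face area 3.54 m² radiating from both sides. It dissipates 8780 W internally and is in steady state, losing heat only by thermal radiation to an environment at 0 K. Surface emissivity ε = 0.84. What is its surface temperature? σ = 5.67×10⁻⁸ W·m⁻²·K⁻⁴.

T ≈ 402 K

Steady state: internal power = radiated power, P = εσA T⁴.
Radiating area A = 2·3.54 = 7.080 m².
T⁴ = P/(εσA) = 8780/(0.84·5.67×10⁻⁸·7.080) = 2.604×10¹⁰ K⁴.
T = (2.604×10¹⁰)^(1/4).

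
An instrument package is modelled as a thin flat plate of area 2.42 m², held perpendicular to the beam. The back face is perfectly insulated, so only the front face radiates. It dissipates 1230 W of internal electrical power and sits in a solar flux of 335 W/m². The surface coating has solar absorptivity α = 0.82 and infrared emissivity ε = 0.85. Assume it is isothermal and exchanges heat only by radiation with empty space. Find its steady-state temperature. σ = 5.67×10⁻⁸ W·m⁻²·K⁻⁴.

T ≈ 357 K

At steady state, absorbed solar power + internal power = radiated power.
Absorbed: α·S·A_cross = 0.82·335·2.420 = 664.8 W (cross-section A).
Total input = 664.8 + 1230 = 1895 W.
Radiated: εσ·A_surf·T⁴ with A_surf = A = 2.420 m².
T⁴ = 1895/(0.85·5.67×10⁻⁸·2.420) = 1.625×10¹⁰ K⁴.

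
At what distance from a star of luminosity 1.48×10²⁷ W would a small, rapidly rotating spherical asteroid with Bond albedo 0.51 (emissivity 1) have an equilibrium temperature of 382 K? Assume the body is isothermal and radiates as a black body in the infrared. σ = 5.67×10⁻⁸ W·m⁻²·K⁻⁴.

For an isothermal black-emitting sphere, (1−a)S·πr² = σ·4πr²·T⁴ ⇒ S = 4σT⁴/(1−a).
S = 4·5.67×10⁻⁸·(382)⁴/0.490 = 9856 W/m².
Flux falls as S = L/(4πd²), so d = √(L/(4πS)) = √(1.48×10²⁷/(4π·9856)).

d ≈ 1.09×10¹¹ m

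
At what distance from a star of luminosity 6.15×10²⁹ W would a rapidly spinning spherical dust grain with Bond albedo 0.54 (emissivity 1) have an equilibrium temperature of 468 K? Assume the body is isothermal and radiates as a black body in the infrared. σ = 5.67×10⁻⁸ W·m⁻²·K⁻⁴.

d ≈ 1.44×10¹² m

For an isothermal black-emitting sphere, (1−a)S·πr² = σ·4πr²·T⁴ ⇒ S = 4σT⁴/(1−a).
S = 4·5.67×10⁻⁸·(468)⁴/0.460 = 23650 W/m².
Flux falls as S = L/(4πd²), so d = √(L/(4πS)) = √(6.15×10²⁹/(4π·23650)).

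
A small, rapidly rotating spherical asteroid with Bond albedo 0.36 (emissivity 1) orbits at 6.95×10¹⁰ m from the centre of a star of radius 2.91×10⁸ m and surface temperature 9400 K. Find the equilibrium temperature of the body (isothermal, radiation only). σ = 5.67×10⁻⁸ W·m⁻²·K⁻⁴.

T ≈ 385 K

The star's surface emits σT_*⁴; at distance d the flux is S = σT_*⁴(R_*/d)².
S = 5.67×10⁻⁸·(9400)⁴·(2.91×10⁸/6.95×10¹⁰)² = 7761 W/m².
For an isothermal sphere T⁴ = (1−a)S/(4σ) = 2.190×10¹⁰ K⁴.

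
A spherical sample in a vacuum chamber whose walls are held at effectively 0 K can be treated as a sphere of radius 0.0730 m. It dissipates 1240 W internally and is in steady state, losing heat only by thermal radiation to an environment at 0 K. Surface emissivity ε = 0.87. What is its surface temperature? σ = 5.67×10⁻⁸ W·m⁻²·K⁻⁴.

Steady state: internal power = radiated power, P = εσA T⁴.
Radiating area A = 4πr² = 0.06697 m².
T⁴ = P/(εσA) = 1240/(0.87·5.67×10⁻⁸·0.06697) = 3.754×10¹¹ K⁴.
T = (3.754×10¹¹)^(1/4).

T ≈ 783 K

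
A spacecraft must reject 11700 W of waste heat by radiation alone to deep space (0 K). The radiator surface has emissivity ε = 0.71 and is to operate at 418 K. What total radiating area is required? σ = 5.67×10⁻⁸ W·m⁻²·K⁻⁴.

P = εσA T⁴ ⇒ A = P/(εσT⁴).
T⁴ = 3.053×10¹⁰ K⁴.
A = 11700/(0.71 × 5.67×10⁻⁸ × 3.053×10¹⁰).

A ≈ 9.52 m²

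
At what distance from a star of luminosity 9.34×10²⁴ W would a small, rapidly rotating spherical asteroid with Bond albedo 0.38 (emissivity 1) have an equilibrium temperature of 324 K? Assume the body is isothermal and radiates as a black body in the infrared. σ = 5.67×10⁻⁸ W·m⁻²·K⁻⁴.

For an isothermal black-emitting sphere, (1−a)S·πr² = σ·4πr²·T⁴ ⇒ S = 4σT⁴/(1−a).
S = 4·5.67×10⁻⁸·(324)⁴/0.620 = 4031 W/m².
Flux falls as S = L/(4πd²), so d = √(L/(4πS)) = √(9.34×10²⁴/(4π·4031)).

d ≈ 1.36×10¹⁰ m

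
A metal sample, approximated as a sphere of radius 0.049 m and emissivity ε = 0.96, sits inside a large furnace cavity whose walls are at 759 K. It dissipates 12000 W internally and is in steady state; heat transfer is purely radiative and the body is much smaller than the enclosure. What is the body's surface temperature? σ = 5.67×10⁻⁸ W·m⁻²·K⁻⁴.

T ≈ 1660 K

For a small grey body in a large enclosure, net radiated power = εσA(T⁴ − T_w⁴).
Steady state: P = εσA(T⁴ − T_w⁴) with A = 4πr² = 0.03017 m².
T⁴ = P/(εσA) + T_w⁴ = 12000/(0.96·5.67×10⁻⁸·0.03017) + (759)⁴
    = 7.307×10¹² + 3.319×10¹¹ = 7.639×10¹² K⁴.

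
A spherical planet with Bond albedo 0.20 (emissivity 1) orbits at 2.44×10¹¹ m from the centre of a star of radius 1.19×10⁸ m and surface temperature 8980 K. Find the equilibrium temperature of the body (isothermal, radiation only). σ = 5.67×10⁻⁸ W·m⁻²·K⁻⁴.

The star's surface emits σT_*⁴; at distance d the flux is S = σT_*⁴(R_*/d)².
S = 5.67×10⁻⁸·(8980)⁴·(1.19×10⁸/2.44×10¹¹)² = 87.70 W/m².
For an isothermal sphere T⁴ = (1−a)S/(4σ) = 3.093×10⁸ K⁴.

T ≈ 133 K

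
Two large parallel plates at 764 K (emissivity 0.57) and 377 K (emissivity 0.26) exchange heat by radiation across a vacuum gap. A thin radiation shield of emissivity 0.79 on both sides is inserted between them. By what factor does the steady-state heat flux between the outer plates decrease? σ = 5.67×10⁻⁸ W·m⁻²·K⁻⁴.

Without shield: q₀ = σΔ(T⁴)/(1/ε₁+1/ε₂−1) with denominator 4.601.
With shield the two gaps are in series; the resistances add: (1/ε₁+1/ε_s−1)+(1/ε_s+1/ε₂−1) = 2.020+4.112 = 6.132.
Heat-flux ratio q₀/q = 6.132/4.601.

factor ≈ 1.33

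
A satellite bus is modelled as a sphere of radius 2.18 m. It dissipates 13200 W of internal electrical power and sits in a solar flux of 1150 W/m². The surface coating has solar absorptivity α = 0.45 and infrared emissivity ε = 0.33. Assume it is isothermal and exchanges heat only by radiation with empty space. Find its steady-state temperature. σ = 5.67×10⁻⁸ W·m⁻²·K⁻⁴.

T ≈ 370 K

At steady state, absorbed solar power + internal power = radiated power.
Absorbed: α·S·A_cross = 0.45·1150·14.93 = 7726 W (cross-section πr²).
Total input = 7726 + 13200 = 20930 W.
Radiated: εσ·A_surf·T⁴ with A_surf = 4πr² = 59.72 m².
T⁴ = 20930/(0.33·5.67×10⁻⁸·59.72) = 1.873×10¹⁰ K⁴.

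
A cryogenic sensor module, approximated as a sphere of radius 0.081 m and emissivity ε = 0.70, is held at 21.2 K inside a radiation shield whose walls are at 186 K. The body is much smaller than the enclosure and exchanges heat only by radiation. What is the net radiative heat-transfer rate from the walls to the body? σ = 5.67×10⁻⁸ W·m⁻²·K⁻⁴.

P_net ≈ 3.92 W

For a small grey body in a large enclosure: P_net = εσA(T_body⁴ − T_wall⁴).
A = 4πr² = 0.08245 m²; T_body⁴ − T_wall⁴ = 2.020×10⁵ − 1.197×10⁹ = -1.197×10⁹ K⁴.
|P_net| = 0.70·5.67×10⁻⁸·0.08245·1.197×10⁹.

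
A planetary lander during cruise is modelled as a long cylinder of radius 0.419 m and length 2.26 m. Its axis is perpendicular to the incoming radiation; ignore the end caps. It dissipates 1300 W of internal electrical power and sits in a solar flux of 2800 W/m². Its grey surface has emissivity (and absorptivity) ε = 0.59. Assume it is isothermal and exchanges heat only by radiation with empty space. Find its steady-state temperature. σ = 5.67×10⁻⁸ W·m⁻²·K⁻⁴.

T ≈ 386 K

At steady state, absorbed solar power + internal power = radiated power.
Absorbed: α·S·A_cross = 0.59·2800·1.894 = 3129 W (cross-section 2rL).
Total input = 3129 + 1300 = 4429 W.
Radiated: εσ·A_surf·T⁴ with A_surf = 2πrL = 5.950 m².
T⁴ = 4429/(0.59·5.67×10⁻⁸·5.950) = 2.225×10¹⁰ K⁴.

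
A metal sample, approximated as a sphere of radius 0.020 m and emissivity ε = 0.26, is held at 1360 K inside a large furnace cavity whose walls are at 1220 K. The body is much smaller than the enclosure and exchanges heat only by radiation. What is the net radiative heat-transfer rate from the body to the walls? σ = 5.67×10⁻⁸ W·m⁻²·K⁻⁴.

For a small grey body in a large enclosure: P_net = εσA(T_body⁴ − T_wall⁴).
A = 4πr² = 0.005027 m²; T_body⁴ − T_wall⁴ = 3.421×10¹² − 2.215×10¹² = 1.206×10¹² K⁴.
|P_net| = 0.26·5.67×10⁻⁸·0.005027·1.206×10¹².

P_net ≈ 89.3 W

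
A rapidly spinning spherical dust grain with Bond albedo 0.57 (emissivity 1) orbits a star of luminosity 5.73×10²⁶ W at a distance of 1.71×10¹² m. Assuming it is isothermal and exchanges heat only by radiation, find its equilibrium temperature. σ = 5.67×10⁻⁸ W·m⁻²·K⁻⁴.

First find the stellar flux at distance d: S = L/(4πd²) = 5.73×10²⁶/(4π·(1.71×10¹²)²) = 15.59 W/m².
For an isothermal sphere, absorbed (1−a)S·πr² = emitted σ·4πr²·T⁴, so T⁴ = (1−a)S/(4σ).
T⁴ = 0.430·15.59/(4·5.67×10⁻⁸) = 2.957×10⁷ K⁴.

T ≈ 73.7 K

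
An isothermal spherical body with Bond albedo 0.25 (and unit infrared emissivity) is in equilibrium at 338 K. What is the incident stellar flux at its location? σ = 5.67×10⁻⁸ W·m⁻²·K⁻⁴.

S ≈ 3950 W/m²

(1−a)S·πr² = σ·4πr²·T⁴ ⇒ S = 4σT⁴/(1−a).
S = 4·5.67×10⁻⁸·1.305×10¹⁰/0.750.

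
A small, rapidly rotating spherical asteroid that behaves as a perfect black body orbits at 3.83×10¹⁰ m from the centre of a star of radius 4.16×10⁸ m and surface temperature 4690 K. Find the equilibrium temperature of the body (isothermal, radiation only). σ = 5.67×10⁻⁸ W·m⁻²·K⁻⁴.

T ≈ 346 K

The star's surface emits σT_*⁴; at distance d the flux is S = σT_*⁴(R_*/d)².
S = 5.67×10⁻⁸·(4690)⁴·(4.16×10⁸/3.83×10¹⁰)² = 3236 W/m².
For an isothermal sphere T⁴ = (1−a)S/(4σ) = 1.427×10¹⁰ K⁴.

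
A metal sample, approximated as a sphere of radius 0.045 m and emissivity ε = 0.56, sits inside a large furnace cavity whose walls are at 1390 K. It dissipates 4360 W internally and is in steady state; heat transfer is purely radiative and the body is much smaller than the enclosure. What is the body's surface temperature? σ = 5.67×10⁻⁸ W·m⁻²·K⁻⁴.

For a small grey body in a large enclosure, net radiated power = εσA(T⁴ − T_w⁴).
Steady state: P = εσA(T⁴ − T_w⁴) with A = 4πr² = 0.02545 m².
T⁴ = P/(εσA) + T_w⁴ = 4360/(0.56·5.67×10⁻⁸·0.02545) + (1390)⁴
    = 5.396×10¹² + 3.733×10¹² = 9.129×10¹² K⁴.

T ≈ 1740 K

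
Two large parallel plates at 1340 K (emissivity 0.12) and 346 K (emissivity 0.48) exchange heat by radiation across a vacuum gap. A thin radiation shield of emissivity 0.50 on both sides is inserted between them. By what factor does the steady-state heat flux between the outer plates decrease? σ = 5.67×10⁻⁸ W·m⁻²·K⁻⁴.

factor ≈ 1.32

Without shield: q₀ = σΔ(T⁴)/(1/ε₁+1/ε₂−1) with denominator 9.417.
With shield the two gaps are in series; the resistances add: (1/ε₁+1/ε_s−1)+(1/ε_s+1/ε₂−1) = 9.333+3.083 = 12.42.
Heat-flux ratio q₀/q = 12.42/9.417.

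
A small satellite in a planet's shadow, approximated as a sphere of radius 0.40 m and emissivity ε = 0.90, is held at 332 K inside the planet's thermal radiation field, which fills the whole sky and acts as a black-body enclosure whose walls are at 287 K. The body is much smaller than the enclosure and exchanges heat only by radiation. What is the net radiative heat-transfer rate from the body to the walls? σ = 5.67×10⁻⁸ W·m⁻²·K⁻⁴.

P_net ≈ 550 W

For a small grey body in a large enclosure: P_net = εσA(T_body⁴ − T_wall⁴).
A = 4πr² = 2.011 m²; T_body⁴ − T_wall⁴ = 1.215×10¹⁰ − 6.785×10⁹ = 5.365×10⁹ K⁴.
|P_net| = 0.90·5.67×10⁻⁸·2.011·5.365×10⁹.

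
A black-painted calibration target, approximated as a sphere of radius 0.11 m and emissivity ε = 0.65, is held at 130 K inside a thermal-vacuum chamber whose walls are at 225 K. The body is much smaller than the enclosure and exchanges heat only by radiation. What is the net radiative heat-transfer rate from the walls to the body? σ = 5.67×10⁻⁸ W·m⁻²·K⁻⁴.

For a small grey body in a large enclosure: P_net = εσA(T_body⁴ − T_wall⁴).
A = 4πr² = 0.1521 m²; T_body⁴ − T_wall⁴ = 2.856×10⁸ − 2.563×10⁹ = -2.277×10⁹ K⁴.
|P_net| = 0.65·5.67×10⁻⁸·0.1521·2.277×10⁹.

P_net ≈ 12.8 W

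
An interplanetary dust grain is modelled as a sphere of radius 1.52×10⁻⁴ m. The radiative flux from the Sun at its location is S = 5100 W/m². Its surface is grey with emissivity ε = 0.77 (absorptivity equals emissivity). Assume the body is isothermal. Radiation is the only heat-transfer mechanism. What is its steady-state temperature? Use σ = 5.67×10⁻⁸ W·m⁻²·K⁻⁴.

T ≈ 387 K

At equilibrium, absorbed power = emitted power.
Absorbing cross-section = πr² = 7.258×10⁻⁸ m²; emitting surface = 4πr² = 2.903×10⁻⁷ m² (ratio 4).
εS·A_cross = εσ·A_surf·T⁴  ⇒  T⁴ = S/(4σ)   (ε cancels).
T⁴ = 5100/(4·5.67×10⁻⁸) = 2.249×10¹⁰ K⁴.
T = (2.249×10¹⁰)^(1/4).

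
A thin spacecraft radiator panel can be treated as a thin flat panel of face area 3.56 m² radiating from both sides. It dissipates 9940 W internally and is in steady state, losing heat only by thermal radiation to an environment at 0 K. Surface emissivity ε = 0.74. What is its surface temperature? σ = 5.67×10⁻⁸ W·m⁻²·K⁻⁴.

Steady state: internal power = radiated power, P = εσA T⁴.
Radiating area A = 2·3.56 = 7.120 m².
T⁴ = P/(εσA) = 9940/(0.74·5.67×10⁻⁸·7.120) = 3.327×10¹⁰ K⁴.
T = (3.327×10¹⁰)^(1/4).

T ≈ 427 K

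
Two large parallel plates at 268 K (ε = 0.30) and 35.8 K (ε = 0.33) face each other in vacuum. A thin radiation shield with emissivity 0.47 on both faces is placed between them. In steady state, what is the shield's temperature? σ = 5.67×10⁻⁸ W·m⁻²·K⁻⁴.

In steady state the net flux on the hot side equals that on the cold side.
σ(T₁⁴−T_s⁴)/D₁ = σ(T_s⁴−T₂⁴)/D₂, with D₁ = 1/ε₁+1/ε_s−1 = 4.461, D₂ = 1/ε_s+1/ε₂−1 = 4.158.
Solve for T_s⁴: T_s⁴ = (D₂·T₁⁴ + D₁·T₂⁴)/(D₁+D₂) = 2.490×10⁹ K⁴.

T_s ≈ 223 K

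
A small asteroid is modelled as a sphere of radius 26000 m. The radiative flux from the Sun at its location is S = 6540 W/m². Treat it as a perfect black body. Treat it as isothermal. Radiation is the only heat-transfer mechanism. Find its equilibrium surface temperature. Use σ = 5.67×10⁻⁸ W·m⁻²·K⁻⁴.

At equilibrium, absorbed power = emitted power.
Absorbing cross-section = πr² = 2.124×10⁹ m²; emitting surface = 4πr² = 8.495×10⁹ m² (ratio 4).
S·A_cross = εσ·A_surf·T⁴  ⇒  T⁴ = S/(4σ).
T⁴ = 1.00·6540/(4·5.67×10⁻⁸) = 2.884×10¹⁰ K⁴.
T = (2.884×10¹⁰)^(1/4).

T ≈ 412 K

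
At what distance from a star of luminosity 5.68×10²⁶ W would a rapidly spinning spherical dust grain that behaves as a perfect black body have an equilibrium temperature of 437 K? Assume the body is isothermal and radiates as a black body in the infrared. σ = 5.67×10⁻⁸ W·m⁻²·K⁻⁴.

For an isothermal black-emitting sphere, (1−a)S·πr² = σ·4πr²·T⁴ ⇒ S = 4σT⁴/(1−a).
S = 4·5.67×10⁻⁸·(437)⁴/1.00 = 8271 W/m².
Flux falls as S = L/(4πd²), so d = √(L/(4πS)) = √(5.68×10²⁶/(4π·8271)).

d ≈ 7.39×10¹⁰ m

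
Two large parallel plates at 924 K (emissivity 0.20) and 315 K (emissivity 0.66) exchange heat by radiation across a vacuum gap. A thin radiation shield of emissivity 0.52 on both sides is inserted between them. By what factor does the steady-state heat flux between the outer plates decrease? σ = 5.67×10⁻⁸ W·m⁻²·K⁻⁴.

Without shield: q₀ = σΔ(T⁴)/(1/ε₁+1/ε₂−1) with denominator 5.515.
With shield the two gaps are in series; the resistances add: (1/ε₁+1/ε_s−1)+(1/ε_s+1/ε₂−1) = 5.923+2.438 = 8.361.
Heat-flux ratio q₀/q = 8.361/5.515.

factor ≈ 1.52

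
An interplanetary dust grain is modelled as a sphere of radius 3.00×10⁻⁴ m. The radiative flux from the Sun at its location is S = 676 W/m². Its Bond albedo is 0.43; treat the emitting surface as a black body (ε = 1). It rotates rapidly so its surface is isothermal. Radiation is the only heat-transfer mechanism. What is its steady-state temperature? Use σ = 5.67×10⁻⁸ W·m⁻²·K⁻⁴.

T ≈ 203 K

At equilibrium, absorbed power = emitted power.
Absorbing cross-section = πr² = 2.827×10⁻⁷ m²; emitting surface = 4πr² = 1.131×10⁻⁶ m² (ratio 4).
(1−a)S·A_cross = εσ·A_surf·T⁴  ⇒  T⁴ = (1−a)S/(4σ).
T⁴ = 0.570·676/(4·5.67×10⁻⁸) = 1.699×10⁹ K⁴.
T = (1.699×10⁹)^(1/4).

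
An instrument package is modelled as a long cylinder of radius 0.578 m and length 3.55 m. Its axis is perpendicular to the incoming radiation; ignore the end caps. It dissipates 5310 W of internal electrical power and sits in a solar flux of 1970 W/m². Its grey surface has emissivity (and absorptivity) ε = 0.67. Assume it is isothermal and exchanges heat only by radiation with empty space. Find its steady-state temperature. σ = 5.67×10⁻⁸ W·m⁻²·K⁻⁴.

At steady state, absorbed solar power + internal power = radiated power.
Absorbed: α·S·A_cross = 0.67·1970·4.104 = 5417 W (cross-section 2rL).
Total input = 5417 + 5310 = 10730 W.
Radiated: εσ·A_surf·T⁴ with A_surf = 2πrL = 12.89 m².
T⁴ = 10730/(0.67·5.67×10⁻⁸·12.89) = 2.190×10¹⁰ K⁴.

T ≈ 385 K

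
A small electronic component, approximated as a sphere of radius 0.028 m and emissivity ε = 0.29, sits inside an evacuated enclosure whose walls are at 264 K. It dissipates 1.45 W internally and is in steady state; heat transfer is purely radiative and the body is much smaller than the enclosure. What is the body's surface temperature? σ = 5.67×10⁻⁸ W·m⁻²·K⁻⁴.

For a small grey body in a large enclosure, net radiated power = εσA(T⁴ − T_w⁴).
Steady state: P = εσA(T⁴ − T_w⁴) with A = 4πr² = 0.009852 m².
T⁴ = P/(εσA) + T_w⁴ = 1.45/(0.29·5.67×10⁻⁸·0.009852) + (264)⁴
    = 8.951×10⁹ + 4.858×10⁹ = 1.381×10¹⁰ K⁴.

T ≈ 343 K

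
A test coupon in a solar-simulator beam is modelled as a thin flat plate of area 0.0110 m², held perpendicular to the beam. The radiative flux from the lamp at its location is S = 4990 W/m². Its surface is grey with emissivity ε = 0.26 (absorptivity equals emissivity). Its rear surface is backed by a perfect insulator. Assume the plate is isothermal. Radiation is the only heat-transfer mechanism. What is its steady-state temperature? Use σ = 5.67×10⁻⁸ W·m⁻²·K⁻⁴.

T ≈ 545 K

At equilibrium, absorbed power = emitted power.
Absorbing cross-section = A = 0.01100 m²; emitting surface = A = 0.01100 m² (ratio 1).
εS·A_cross = εσ·A_surf·T⁴  ⇒  T⁴ = S/(1σ)   (ε cancels).
T⁴ = 4990/(1·5.67×10⁻⁸) = 8.801×10¹⁰ K⁴.
T = (8.801×10¹⁰)^(1/4).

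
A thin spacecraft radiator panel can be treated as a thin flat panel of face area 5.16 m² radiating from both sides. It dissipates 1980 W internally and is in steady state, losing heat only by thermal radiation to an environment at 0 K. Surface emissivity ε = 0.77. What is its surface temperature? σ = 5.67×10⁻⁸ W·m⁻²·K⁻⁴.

Steady state: internal power = radiated power, P = εσA T⁴.
Radiating area A = 2·5.16 = 10.32 m².
T⁴ = P/(εσA) = 1980/(0.77·5.67×10⁻⁸·10.32) = 4.395×10⁹ K⁴.
T = (4.395×10⁹)^(1/4).

T ≈ 257 K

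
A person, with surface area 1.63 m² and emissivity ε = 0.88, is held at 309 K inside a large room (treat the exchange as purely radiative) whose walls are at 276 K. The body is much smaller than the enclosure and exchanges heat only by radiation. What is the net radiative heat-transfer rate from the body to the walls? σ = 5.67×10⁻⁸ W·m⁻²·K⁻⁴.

For a small grey body in a large enclosure: P_net = εσA(T_body⁴ − T_wall⁴).
A = 1.63 m²; T_body⁴ − T_wall⁴ = 9.117×10⁹ − 5.803×10⁹ = 3.314×10⁹ K⁴.
|P_net| = 0.88·5.67×10⁻⁸·1.630·3.314×10⁹.

P_net ≈ 270 W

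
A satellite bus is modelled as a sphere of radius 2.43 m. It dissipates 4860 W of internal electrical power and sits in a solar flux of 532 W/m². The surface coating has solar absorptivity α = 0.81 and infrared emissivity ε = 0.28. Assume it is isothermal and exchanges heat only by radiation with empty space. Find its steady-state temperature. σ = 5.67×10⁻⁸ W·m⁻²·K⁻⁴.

T ≈ 323 K

At steady state, absorbed solar power + internal power = radiated power.
Absorbed: α·S·A_cross = 0.81·532·18.55 = 7994 W (cross-section πr²).
Total input = 7994 + 4860 = 12850 W.
Radiated: εσ·A_surf·T⁴ with A_surf = 4πr² = 74.20 m².
T⁴ = 12850/(0.28·5.67×10⁻⁸·74.20) = 1.091×10¹⁰ K⁴.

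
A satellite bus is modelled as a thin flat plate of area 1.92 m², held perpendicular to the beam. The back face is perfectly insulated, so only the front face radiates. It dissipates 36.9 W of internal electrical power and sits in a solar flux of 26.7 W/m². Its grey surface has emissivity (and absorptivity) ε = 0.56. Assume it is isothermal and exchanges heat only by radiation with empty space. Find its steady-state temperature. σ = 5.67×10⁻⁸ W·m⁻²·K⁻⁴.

At steady state, absorbed solar power + internal power = radiated power.
Absorbed: α·S·A_cross = 0.56·26.7·1.920 = 28.71 W (cross-section A).
Total input = 28.71 + 36.9 = 65.61 W.
Radiated: εσ·A_surf·T⁴ with A_surf = A = 1.920 m².
T⁴ = 65.61/(0.56·5.67×10⁻⁸·1.920) = 1.076×10⁹ K⁴.

T ≈ 181 K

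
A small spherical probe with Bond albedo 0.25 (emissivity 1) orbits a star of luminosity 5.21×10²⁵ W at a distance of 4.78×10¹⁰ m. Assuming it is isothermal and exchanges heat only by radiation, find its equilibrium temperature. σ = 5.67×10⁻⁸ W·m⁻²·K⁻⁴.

First find the stellar flux at distance d: S = L/(4πd²) = 5.21×10²⁵/(4π·(4.78×10¹⁰)²) = 1815 W/m².
For an isothermal sphere, absorbed (1−a)S·πr² = emitted σ·4πr²·T⁴, so T⁴ = (1−a)S/(4σ).
T⁴ = 0.750·1815/(4·5.67×10⁻⁸) = 6.001×10⁹ K⁴.

T ≈ 278 K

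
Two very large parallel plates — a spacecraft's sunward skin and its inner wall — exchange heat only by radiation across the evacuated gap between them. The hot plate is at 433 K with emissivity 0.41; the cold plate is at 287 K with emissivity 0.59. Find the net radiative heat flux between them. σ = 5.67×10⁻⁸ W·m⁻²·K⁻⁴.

For two infinite grey parallel plates, q = σ(T₁⁴ − T₂⁴)/(1/ε₁ + 1/ε₂ − 1).
T₁⁴ − T₂⁴ = 3.515×10¹⁰ − 6.785×10⁹ = 2.837×10¹⁰ K⁴.
1/ε₁ + 1/ε₂ − 1 = 2.439 + 1.695 − 1 = 3.134.
q = 5.67×10⁻⁸ × 2.837×10¹⁰ / 3.134.

q ≈ 513 W/m²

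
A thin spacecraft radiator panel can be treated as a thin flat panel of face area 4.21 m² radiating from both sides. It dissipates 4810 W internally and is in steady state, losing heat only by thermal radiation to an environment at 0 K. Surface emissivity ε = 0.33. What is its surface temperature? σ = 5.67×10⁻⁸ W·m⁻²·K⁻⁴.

T ≈ 418 K

Steady state: internal power = radiated power, P = εσA T⁴.
Radiating area A = 2·4.21 = 8.420 m².
T⁴ = P/(εσA) = 4810/(0.33·5.67×10⁻⁸·8.420) = 3.053×10¹⁰ K⁴.
T = (3.053×10¹⁰)^(1/4).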